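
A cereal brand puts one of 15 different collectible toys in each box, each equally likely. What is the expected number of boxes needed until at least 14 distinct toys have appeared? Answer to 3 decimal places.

34.773

Going from k to k+1 distinct takes a geometric number of boxes with mean 15/(15-k).
Sum over k = 0,...,13: E = 15/15 + 15/14 + 15/13 + ... + 15/3 + 15/2 = 34.7734.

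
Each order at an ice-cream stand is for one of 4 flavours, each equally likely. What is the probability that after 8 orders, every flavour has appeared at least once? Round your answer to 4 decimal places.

0.6229

By inclusion–exclusion over which flavours are missing,
P(all seen) = Σ_{j=0}^{4} (-1)^j C(4,j)((4-j)/4)^8
= 1.00000 - 0.40045 + 0.02344 - 0.00006 + 0.00000
= 0.62292.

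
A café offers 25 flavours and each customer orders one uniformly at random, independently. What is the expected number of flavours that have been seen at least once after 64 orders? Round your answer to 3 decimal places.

For each flavour, P(seen in 64 orders) = 1 - (24/25)^64 = 0.9267.
By linearity of expectation, E[distinct seen] = 25·(1 - (24/25)^64) = 23.1664.

23.166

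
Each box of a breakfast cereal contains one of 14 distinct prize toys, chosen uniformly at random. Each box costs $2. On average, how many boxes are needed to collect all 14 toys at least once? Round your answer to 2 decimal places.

45.52

The wait to go from k to k+1 distinct toys is geometric with mean 14/(14-k).
E[T] = 14/14 + 14/13 + 14/12 + ... + 14/2 + 14/1 = 14·H_{14}.
H_{14} = 3.252, so E[T] = 45.522.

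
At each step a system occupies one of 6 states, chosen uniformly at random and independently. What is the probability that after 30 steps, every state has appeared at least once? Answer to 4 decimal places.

By inclusion–exclusion over which states are missing,
P(all seen) = Σ_{j=0}^{6} (-1)^j C(6,j)((6-j)/6)^30
= 1.00000 - 0.02528 + 0.00008 - 0.00000 + 0.00000 - 0.00000 + 0.00000
= 0.97480.

0.9748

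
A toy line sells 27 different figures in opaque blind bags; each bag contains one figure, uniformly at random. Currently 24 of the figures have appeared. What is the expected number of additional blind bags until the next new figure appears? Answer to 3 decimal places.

The number of blind bags until the next new figure is geometric with success probability 3/27, so its mean is 27/3.
E = 27/3 = 9.0000.

9.000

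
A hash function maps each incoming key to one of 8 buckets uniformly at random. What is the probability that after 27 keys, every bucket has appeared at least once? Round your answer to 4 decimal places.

0.7943

Let A_i be the event that bucket i is missing after 27 keys. By inclusion–exclusion on the A_i,
P(all seen) = Σ_{j=0}^{8} (-1)^j C(8,j)((8-j)/8)^27
= 1.00000 - 0.21742 + 0.01185 - 0.00017 + 0.00000 - 0.00000 + 0.00000 - 0.00000 + 0.00000
= 0.79426.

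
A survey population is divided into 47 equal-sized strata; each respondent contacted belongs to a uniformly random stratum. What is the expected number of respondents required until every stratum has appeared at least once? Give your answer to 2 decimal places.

208.58

After k distinct strata have appeared, the next respondent gives a new one with probability (47-k)/47, so the expected wait for the (k+1)-th is 47/(47-k).
E[T] = 47/47 + 47/46 + 47/45 + ... + 47/2 + 47/1 = 47·H_{47}.
H_{47} = 4.438, so E[T] = 208.584.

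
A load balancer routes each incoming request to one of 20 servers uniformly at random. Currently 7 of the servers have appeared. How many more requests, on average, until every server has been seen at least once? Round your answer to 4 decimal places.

63.6027

The wait to go from k to k+1 distinct servers is geometric with mean 20/(20-k).
Sum over k = 7,...,19: E = 20/13 + 20/12 + 20/11 + ... + 20/2 + 20/1 = 63.60268.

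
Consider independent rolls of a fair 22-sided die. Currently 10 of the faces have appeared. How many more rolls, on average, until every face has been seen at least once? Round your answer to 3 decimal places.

68.271

The wait to go from k to k+1 distinct faces is geometric with mean 22/(22-k).
Sum over k = 10,...,21: E = 22/12 + 22/11 + 22/10 + ... + 22/2 + 22/1 = 68.2706.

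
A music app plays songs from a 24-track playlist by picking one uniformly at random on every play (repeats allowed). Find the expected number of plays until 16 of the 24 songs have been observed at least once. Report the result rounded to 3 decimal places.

Going from k to k+1 distinct takes a geometric number of plays with mean 24/(24-k).
Sum over k = 0,...,15: E = 24/24 + 24/23 + 24/22 + ... + 24/10 + 24/9 = 25.3944.

25.394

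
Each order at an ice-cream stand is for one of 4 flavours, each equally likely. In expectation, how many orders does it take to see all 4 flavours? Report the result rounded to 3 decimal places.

Split into phases: going from k distinct to k+1 distinct takes on average 4/(4-k) orders.
E[T] = 4/4 + 4/3 + 4/2 + 4/1 = 4·H_{4}.
H_{4} = 2.0833, so E[T] = 8.3333.

8.333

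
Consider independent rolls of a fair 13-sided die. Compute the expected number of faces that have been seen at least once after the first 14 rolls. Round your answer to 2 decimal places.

8.76

For each face, P(seen in 14 rolls) = 1 - (12/13)^14 = 0.674.
By linearity of expectation, E[distinct seen] = 13·(1 - (12/13)^14) = 8.761.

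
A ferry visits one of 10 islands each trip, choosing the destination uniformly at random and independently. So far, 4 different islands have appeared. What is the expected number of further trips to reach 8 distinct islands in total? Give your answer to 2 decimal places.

With k distinct islands already seen, the next new one takes an expected 10/(10-k) trips.
Sum over k = 4,...,7: E = 10/6 + 10/5 + 10/4 + 10/3 = 9.500.

9.50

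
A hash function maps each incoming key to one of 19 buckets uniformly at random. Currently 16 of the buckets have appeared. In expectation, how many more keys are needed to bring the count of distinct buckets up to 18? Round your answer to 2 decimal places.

The wait to go from k to k+1 distinct buckets is geometric with mean 19/(19-k).
Sum over k = 16,...,17: E = 19/3 + 19/2 = 15.833.

15.83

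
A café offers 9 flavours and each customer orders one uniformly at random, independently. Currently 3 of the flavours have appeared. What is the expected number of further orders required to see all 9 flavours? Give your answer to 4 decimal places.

From k distinct to k+1 distinct takes on average 9/(9-k) orders.
Sum over k = 3,...,8: E = 9/6 + 9/5 + 9/4 + 9/3 + 9/2 + 9/1 = 22.05000.

22.0500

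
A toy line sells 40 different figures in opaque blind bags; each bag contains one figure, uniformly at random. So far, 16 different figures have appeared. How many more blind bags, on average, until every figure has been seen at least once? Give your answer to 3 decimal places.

From k distinct to k+1 distinct takes on average 40/(40-k) blind bags.
Sum over k = 16,...,39: E = 40/24 + 40/23 + 40/22 + ... + 40/2 + 40/1 = 151.0383.

151.038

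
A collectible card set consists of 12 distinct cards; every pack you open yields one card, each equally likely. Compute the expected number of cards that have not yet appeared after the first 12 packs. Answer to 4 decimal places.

For each card, P(unseen after 12) = (11/12)^12 = 0.35200.
By linearity of expectation, E[unseen] = 12·(11/12)^12 = 4.22395.

4.2239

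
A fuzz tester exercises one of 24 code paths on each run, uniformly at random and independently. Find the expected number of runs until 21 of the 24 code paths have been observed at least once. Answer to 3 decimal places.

With k distinct code paths already seen, the next new one arrives after an expected 24/(24-k) runs.
Sum over k = 0,...,20: E = 24/24 + 24/23 + 24/22 + ... + 24/5 + 24/4 = 46.6230.

46.623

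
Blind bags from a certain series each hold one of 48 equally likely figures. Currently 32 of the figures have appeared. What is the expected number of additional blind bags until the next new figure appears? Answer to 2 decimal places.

The number of blind bags until the next new figure is geometric with success probability 16/48, so its mean is 48/16.
E = 48/16 = 3.000.

3.00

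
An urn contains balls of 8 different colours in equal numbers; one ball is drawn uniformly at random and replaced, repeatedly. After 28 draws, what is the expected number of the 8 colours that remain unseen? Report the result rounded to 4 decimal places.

For each colour, P(unseen after 28) = (7/8)^28 = 0.02378.
By linearity of expectation, E[unseen] = 8·(7/8)^28 = 0.19025.

0.1902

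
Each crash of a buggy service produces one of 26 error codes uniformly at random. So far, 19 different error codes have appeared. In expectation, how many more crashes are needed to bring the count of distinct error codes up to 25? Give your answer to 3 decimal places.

With k distinct error codes already seen, the next new one takes an expected 26/(26-k) crashes.
Sum over k = 19,...,24: E = 26/7 + 26/6 + 26/5 + 26/4 + 26/3 + 26/2 = 41.4143.

41.414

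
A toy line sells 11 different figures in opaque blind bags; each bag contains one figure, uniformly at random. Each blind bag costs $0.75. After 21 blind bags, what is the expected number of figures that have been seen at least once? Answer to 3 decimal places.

9.514

For each figure, P(seen in 21 blind bags) = 1 - (10/11)^21 = 0.8649.
By linearity of expectation, E[distinct seen] = 11·(1 - (10/11)^21) = 9.5136.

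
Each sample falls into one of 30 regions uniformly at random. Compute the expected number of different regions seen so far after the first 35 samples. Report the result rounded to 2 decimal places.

20.84

For each region, P(seen in 35 samples) = 1 - (29/30)^35 = 0.695.
By linearity of expectation, E[distinct seen] = 30·(1 - (29/30)^35) = 20.842.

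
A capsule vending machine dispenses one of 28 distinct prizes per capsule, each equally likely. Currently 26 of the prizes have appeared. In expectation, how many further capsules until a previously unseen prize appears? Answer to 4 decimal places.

14.0000

Each capsule yields a new prize with probability (28-26)/28 = 2/28, so the wait is geometric with mean 28/2.
E = 28/2 = 14.00000.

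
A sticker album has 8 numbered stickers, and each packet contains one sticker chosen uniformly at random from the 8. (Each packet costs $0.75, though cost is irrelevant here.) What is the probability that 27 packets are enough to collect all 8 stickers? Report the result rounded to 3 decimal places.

0.794

By inclusion–exclusion over which stickers are missing,
P(all seen) = Σ_{j=0}^{8} (-1)^j C(8,j)((8-j)/8)^27
= 1.0000 - 0.2174 + 0.0119 - 0.0002 + 0.0000 - 0.0000 + 0.0000 - 0.0000 + 0.0000
= 0.7943.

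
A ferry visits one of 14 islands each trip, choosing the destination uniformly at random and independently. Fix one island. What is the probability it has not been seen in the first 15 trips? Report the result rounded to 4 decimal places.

Each trip misses the fixed island with probability (14-1)/14 = 13/14, independently.
P(still missing after 15) = (13/14)^15 = 0.32903.

0.3290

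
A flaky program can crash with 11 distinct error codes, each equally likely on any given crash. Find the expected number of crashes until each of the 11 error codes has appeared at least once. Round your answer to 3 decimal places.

33.219

Split into phases: going from k distinct to k+1 distinct takes on average 11/(11-k) crashes.
E[T] = 11/11 + 11/10 + 11/9 + ... + 11/2 + 11/1 = 11·H_{11}.
H_{11} = 3.0199, so E[T] = 33.2187.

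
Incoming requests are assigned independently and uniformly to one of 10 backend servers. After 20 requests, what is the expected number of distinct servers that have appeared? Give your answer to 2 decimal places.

For each server, P(seen in 20 requests) = 1 - (9/10)^20 = 0.878.
By linearity of expectation, E[distinct seen] = 10·(1 - (9/10)^20) = 8.784.

8.78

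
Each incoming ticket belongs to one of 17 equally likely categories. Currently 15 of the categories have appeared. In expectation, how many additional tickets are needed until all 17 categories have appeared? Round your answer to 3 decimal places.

25.500

With k distinct categories already seen, the next new one takes an expected 17/(17-k) tickets.
Sum over k = 15,...,16: E = 17/2 + 17/1 = 25.5000.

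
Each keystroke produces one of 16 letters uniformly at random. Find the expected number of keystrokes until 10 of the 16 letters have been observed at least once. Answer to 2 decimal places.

14.89

With k distinct letters already seen, the next new one arrives after an expected 16/(16-k) keystrokes.
Sum over k = 0,...,9: E = 16/16 + 16/15 + 16/14 + ... + 16/8 + 16/7 = 14.892.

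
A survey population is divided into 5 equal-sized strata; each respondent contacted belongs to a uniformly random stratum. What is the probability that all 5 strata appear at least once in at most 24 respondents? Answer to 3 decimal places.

Let A_i be the event that stratum i is missing after 24 respondents. By inclusion–exclusion on the A_i,
P(all seen) = Σ_{j=0}^{5} (-1)^j C(5,j)((5-j)/5)^24
= 1.0000 - 0.0236 + 0.0000 - 0.0000 + 0.0000 - 0.0000
= 0.9764.

0.976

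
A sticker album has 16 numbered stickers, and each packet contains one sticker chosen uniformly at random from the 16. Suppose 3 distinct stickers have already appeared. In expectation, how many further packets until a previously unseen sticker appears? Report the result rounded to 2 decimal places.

The number of packets until the next new sticker is geometric with success probability 13/16, so its mean is 16/13.
E = 16/13 = 1.231.

1.23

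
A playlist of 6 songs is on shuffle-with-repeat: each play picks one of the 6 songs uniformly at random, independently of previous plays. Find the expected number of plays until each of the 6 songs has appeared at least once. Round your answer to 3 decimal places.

The wait to go from k to k+1 distinct songs is geometric with mean 6/(6-k).
E[T] = 6/6 + 6/5 + 6/4 + 6/3 + 6/2 + 6/1 = 6·H_{6}.
H_{6} = 2.4500, so E[T] = 14.7000.

14.700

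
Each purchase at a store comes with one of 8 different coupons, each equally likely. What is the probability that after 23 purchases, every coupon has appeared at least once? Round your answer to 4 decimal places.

Let A_i be the event that coupon i is missing after 23 purchases. By inclusion–exclusion on the A_i,
P(all seen) = Σ_{j=0}^{8} (-1)^j C(8,j)((8-j)/8)^23
= 1.00000 - 0.37092 + 0.03746 - 0.00113 + 0.00001 - 0.00000 + 0.00000 - 0.00000 + 0.00000
= 0.66542.

0.6654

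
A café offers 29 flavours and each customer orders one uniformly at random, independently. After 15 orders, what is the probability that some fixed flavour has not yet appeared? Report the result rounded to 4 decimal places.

0.5907

Each order misses the fixed flavour with probability (29-1)/29 = 28/29, independently.
P(still missing after 15) = (28/29)^15 = 0.59075.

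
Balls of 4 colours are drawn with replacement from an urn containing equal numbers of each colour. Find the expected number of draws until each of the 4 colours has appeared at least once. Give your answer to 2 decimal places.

8.33

The wait to go from k to k+1 distinct colours is geometric with mean 4/(4-k).
E[T] = 4/4 + 4/3 + 4/2 + 4/1 = 4·H_{4}.
H_{4} = 2.083, so E[T] = 8.333.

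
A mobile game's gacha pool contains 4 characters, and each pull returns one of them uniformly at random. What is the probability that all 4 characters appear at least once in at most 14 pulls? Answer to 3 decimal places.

By inclusion–exclusion over which characters are missing,
P(all seen) = Σ_{j=0}^{4} (-1)^j C(4,j)((4-j)/4)^14
= 1.0000 - 0.0713 + 0.0004 - 0.0000 + 0.0000
= 0.9291.

0.929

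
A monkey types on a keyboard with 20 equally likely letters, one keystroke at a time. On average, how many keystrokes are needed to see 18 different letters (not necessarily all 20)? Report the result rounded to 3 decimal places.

41.955

With k distinct letters already seen, the next new one arrives after an expected 20/(20-k) keystrokes.
Sum over k = 0,...,17: E = 20/20 + 20/19 + 20/18 + ... + 20/4 + 20/3 = 41.9548.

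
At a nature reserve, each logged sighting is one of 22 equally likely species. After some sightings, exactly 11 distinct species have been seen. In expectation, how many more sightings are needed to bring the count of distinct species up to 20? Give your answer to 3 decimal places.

33.437

The wait to go from k to k+1 distinct species is geometric with mean 22/(22-k).
Sum over k = 11,...,19: E = 22/11 + 22/10 + 22/9 + ... + 22/4 + 22/3 = 33.4373.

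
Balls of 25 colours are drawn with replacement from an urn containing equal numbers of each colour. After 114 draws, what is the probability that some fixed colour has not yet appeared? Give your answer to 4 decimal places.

On each draw the fixed colour fails to appear with probability 24/25.
P(still missing after 114) = (24/25)^114 = 0.00953.

0.0095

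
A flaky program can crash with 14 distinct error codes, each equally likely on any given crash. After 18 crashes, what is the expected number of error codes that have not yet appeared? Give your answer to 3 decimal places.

For each error code, P(unseen after 18) = (13/14)^18 = 0.2634.
By linearity of expectation, E[unseen] = 14·(13/14)^18 = 3.6881.

3.688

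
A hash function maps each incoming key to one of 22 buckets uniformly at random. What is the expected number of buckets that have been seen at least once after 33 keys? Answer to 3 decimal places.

17.261

For each bucket, P(seen in 33 keys) = 1 - (21/22)^33 = 0.7846.
By linearity of expectation, E[distinct seen] = 22·(1 - (21/22)^33) = 17.2607.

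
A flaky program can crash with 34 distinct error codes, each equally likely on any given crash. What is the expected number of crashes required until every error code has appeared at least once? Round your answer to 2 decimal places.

The wait to go from k to k+1 distinct error codes is geometric with mean 34/(34-k).
E[T] = 34/34 + 34/33 + 34/32 + ... + 34/2 + 34/1 = 34·H_{34}.
H_{34} = 4.118, so E[T] = 140.019.

140.02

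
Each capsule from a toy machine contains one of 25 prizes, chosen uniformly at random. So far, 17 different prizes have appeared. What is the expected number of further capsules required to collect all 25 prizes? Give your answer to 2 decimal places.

67.95

The wait to go from k to k+1 distinct prizes is geometric with mean 25/(25-k).
Sum over k = 17,...,24: E = 25/8 + 25/7 + 25/6 + ... + 25/2 + 25/1 = 67.946.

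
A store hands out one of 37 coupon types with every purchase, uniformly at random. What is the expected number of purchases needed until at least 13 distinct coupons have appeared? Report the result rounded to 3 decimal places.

15.748

Going from k to k+1 distinct takes a geometric number of purchases with mean 37/(37-k).
Sum over k = 0,...,12: E = 37/37 + 37/36 + 37/35 + ... + 37/26 + 37/25 = 15.7482.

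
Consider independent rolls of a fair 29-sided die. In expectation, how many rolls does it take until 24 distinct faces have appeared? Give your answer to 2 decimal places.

Going from k to k+1 distinct takes a geometric number of rolls with mean 29/(29-k).
Sum over k = 0,...,23: E = 29/29 + 29/28 + 29/27 + ... + 29/7 + 29/6 = 48.671.

48.67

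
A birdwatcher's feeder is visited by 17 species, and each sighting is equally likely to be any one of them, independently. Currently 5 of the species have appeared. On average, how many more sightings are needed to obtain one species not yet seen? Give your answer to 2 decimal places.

The number of sightings until the next new species is geometric with success probability 12/17, so its mean is 17/12.
E = 17/12 = 1.417.

1.42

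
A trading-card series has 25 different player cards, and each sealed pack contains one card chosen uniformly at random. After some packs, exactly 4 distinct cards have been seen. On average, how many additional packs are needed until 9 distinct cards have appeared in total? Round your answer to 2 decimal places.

From k distinct to k+1 distinct takes on average 25/(25-k) packs.
Sum over k = 4,...,8: E = 25/21 + 25/20 + 25/19 + 25/18 + 25/17 = 6.616.

6.62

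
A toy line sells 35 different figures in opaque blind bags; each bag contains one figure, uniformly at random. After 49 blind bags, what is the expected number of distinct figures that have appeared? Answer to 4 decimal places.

26.5433

For each figure, P(seen in 49 blind bags) = 1 - (34/35)^49 = 0.75838.
By linearity of expectation, E[distinct seen] = 35·(1 - (34/35)^49) = 26.54330.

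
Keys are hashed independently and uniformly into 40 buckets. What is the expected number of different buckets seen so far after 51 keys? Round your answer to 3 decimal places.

For each bucket, P(seen in 51 keys) = 1 - (39/40)^51 = 0.7251.
By linearity of expectation, E[distinct seen] = 40·(1 - (39/40)^51) = 29.0025.

29.002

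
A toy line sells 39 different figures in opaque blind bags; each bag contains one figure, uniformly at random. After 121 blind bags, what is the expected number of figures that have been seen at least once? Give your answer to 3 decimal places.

37.317

For each figure, P(seen in 121 blind bags) = 1 - (38/39)^121 = 0.9568.
By linearity of expectation, E[distinct seen] = 39·(1 - (38/39)^121) = 37.3171.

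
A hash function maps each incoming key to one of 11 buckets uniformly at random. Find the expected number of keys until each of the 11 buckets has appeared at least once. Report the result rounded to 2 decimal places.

33.22

The wait to go from k to k+1 distinct buckets is geometric with mean 11/(11-k).
E[T] = 11/11 + 11/10 + 11/9 + ... + 11/2 + 11/1 = 11·H_{11}.
H_{11} = 3.020, so E[T] = 33.219.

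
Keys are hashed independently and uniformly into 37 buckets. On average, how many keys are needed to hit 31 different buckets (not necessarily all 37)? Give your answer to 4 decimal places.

Going from k to k+1 distinct takes a geometric number of keys with mean 37/(37-k).
Sum over k = 0,...,30: E = 37/37 + 37/36 + 37/35 + ... + 37/8 + 37/7 = 64.80869.

64.8087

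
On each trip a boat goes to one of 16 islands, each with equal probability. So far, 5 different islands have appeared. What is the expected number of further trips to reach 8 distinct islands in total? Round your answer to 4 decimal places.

From k distinct to k+1 distinct takes on average 16/(16-k) trips.
Sum over k = 5,...,7: E = 16/11 + 16/10 + 16/9 = 4.83232.

4.8323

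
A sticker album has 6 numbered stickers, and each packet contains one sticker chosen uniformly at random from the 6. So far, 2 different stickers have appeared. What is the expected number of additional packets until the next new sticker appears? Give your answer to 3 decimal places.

Each packet yields a new sticker with probability (6-2)/6 = 4/6, so the wait is geometric with mean 6/4.
E = 6/4 = 1.5000.

1.500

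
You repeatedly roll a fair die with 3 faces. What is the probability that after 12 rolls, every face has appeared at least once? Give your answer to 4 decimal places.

0.9769

Let A_i be the event that face i is missing after 12 rolls. By inclusion–exclusion on the A_i,
P(all seen) = Σ_{j=0}^{3} (-1)^j C(3,j)((3-j)/3)^12
= 1.00000 - 0.02312 + 0.00001 - 0.00000
= 0.97688.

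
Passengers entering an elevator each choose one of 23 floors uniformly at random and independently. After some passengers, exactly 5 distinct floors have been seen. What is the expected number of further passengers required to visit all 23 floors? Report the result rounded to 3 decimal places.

With k distinct floors already seen, the next new one takes an expected 23/(23-k) passengers.
Sum over k = 5,...,22: E = 23/18 + 23/17 + 23/16 + ... + 23/2 + 23/1 = 80.3875.

80.387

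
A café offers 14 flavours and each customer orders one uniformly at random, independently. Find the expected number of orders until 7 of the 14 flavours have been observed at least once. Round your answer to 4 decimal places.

Going from k to k+1 distinct takes a geometric number of orders with mean 14/(14-k).
Sum over k = 0,...,6: E = 14/14 + 14/13 + 14/12 + ... + 14/9 + 14/8 = 9.22187.

9.2219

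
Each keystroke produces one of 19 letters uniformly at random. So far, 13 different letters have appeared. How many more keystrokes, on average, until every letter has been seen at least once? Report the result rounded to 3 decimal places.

From k distinct to k+1 distinct takes on average 19/(19-k) keystrokes.
Sum over k = 13,...,18: E = 19/6 + 19/5 + 19/4 + 19/3 + 19/2 + 19/1 = 46.5500.

46.550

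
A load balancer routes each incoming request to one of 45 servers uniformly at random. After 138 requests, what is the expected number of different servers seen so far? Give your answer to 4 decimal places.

42.9753

For each server, P(seen in 138 requests) = 1 - (44/45)^138 = 0.95501.
By linearity of expectation, E[distinct seen] = 45·(1 - (44/45)^138) = 42.97533.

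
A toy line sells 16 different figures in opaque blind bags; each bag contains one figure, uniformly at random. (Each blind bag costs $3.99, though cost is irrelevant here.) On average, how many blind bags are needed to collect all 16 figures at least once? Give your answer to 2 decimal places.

The wait to go from k to k+1 distinct figures is geometric with mean 16/(16-k).
E[T] = 16/16 + 16/15 + 16/14 + ... + 16/2 + 16/1 = 16·H_{16}.
H_{16} = 3.381, so E[T] = 54.092.

54.09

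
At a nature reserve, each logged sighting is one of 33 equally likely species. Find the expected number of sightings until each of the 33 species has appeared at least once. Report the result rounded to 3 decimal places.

Split into phases: going from k distinct to k+1 distinct takes on average 33/(33-k) sightings.
E[T] = 33/33 + 33/32 + 33/31 + ... + 33/2 + 33/1 = 33·H_{33}.
H_{33} = 4.0888, so E[T] = 134.9303.

134.930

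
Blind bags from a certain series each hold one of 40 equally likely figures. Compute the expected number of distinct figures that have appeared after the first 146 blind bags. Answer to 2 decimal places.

For each figure, P(seen in 146 blind bags) = 1 - (39/40)^146 = 0.975.
By linearity of expectation, E[distinct seen] = 40·(1 - (39/40)^146) = 39.007.

39.01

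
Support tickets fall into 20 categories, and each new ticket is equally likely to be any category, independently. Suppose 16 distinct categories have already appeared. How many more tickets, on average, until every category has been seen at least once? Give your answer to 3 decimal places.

41.667

From k distinct to k+1 distinct takes on average 20/(20-k) tickets.
Sum over k = 16,...,19: E = 20/4 + 20/3 + 20/2 + 20/1 = 41.6667.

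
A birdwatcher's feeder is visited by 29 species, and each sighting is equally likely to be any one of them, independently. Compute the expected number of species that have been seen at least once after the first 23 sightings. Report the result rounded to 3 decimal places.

For each species, P(seen in 23 sightings) = 1 - (28/29)^23 = 0.5539.
By linearity of expectation, E[distinct seen] = 29·(1 - (28/29)^23) = 16.0617.

16.062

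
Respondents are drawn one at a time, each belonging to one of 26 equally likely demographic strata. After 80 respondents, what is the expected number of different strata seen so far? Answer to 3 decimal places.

For each stratum, P(seen in 80 respondents) = 1 - (25/26)^80 = 0.9566.
By linearity of expectation, E[distinct seen] = 26·(1 - (25/26)^80) = 24.8720.

24.872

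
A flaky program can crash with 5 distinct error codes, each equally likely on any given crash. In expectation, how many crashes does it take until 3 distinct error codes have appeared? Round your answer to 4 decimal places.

3.9167

With k distinct error codes already seen, the next new one arrives after an expected 5/(5-k) crashes.
Sum over k = 0,...,2: E = 5/5 + 5/4 + 5/3 = 3.91667.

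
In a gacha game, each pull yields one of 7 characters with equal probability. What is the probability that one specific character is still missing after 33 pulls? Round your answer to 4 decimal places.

On each pull the fixed character fails to appear with probability 6/7.
P(still missing after 33) = (6/7)^33 = 0.00618.

0.0062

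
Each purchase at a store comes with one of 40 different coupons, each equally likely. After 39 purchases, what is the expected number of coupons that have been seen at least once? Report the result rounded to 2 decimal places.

For each coupon, P(seen in 39 purchases) = 1 - (39/40)^39 = 0.627.
By linearity of expectation, E[distinct seen] = 40·(1 - (39/40)^39) = 25.098.

25.10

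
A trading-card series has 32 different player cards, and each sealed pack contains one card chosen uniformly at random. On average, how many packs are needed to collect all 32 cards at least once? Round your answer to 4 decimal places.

Split into phases: going from k distinct to k+1 distinct takes on average 32/(32-k) packs.
E[T] = 32/32 + 32/31 + 32/30 + ... + 32/2 + 32/1 = 32·H_{32}.
H_{32} = 4.05850, so E[T] = 129.87185.

129.8718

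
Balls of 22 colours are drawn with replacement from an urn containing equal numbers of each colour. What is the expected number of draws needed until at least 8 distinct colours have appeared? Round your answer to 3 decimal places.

With k distinct colours already seen, the next new one arrives after an expected 22/(22-k) draws.
Sum over k = 0,...,7: E = 22/22 + 22/21 + 22/20 + ... + 22/16 + 22/15 = 9.6635.

9.664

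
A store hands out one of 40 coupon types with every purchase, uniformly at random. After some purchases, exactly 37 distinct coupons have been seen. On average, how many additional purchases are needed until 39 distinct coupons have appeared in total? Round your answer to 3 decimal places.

33.333

With k distinct coupons already seen, the next new one takes an expected 40/(40-k) purchases.
Sum over k = 37,...,38: E = 40/3 + 40/2 = 33.3333.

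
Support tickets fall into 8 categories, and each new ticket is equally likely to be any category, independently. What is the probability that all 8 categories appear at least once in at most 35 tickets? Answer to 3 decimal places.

0.926

By inclusion–exclusion over which categories are missing,
P(all seen) = Σ_{j=0}^{8} (-1)^j C(8,j)((8-j)/8)^35
= 1.0000 - 0.0747 + 0.0012 - 0.0000 + 0.0000 - 0.0000 + 0.0000 - 0.0000 + 0.0000
= 0.9265.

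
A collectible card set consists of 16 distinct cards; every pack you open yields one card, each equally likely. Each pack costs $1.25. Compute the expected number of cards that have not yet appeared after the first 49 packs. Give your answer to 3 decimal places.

0.677

For each card, P(unseen after 49) = (15/16)^49 = 0.0423.
By linearity of expectation, E[unseen] = 16·(15/16)^49 = 0.6772.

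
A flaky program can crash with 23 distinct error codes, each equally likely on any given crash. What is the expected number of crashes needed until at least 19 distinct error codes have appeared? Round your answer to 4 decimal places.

37.9720

Going from k to k+1 distinct takes a geometric number of crashes with mean 23/(23-k).
Sum over k = 0,...,18: E = 23/23 + 23/22 + 23/21 + ... + 23/6 + 23/5 = 37.97204.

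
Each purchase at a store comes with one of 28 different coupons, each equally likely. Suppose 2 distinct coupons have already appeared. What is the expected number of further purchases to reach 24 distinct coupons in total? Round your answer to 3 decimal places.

From k distinct to k+1 distinct takes on average 28/(28-k) purchases.
Sum over k = 2,...,23: E = 28/26 + 28/25 + 28/24 + ... + 28/6 + 28/5 = 49.5904.

49.590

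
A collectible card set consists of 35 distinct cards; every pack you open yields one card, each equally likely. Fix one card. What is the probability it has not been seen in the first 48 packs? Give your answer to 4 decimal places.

Each pack misses the fixed card with probability (35-1)/35 = 34/35, independently.
P(still missing after 48) = (34/35)^48 = 0.24873.

0.2487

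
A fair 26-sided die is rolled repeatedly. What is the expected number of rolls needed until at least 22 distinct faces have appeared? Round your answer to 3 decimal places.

46.048

With k distinct faces already seen, the next new one arrives after an expected 26/(26-k) rolls.
Sum over k = 0,...,21: E = 26/26 + 26/25 + 26/24 + ... + 26/6 + 26/5 = 46.0482.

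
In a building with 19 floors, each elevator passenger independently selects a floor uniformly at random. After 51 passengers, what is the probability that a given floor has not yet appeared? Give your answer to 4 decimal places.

On each passenger the fixed floor fails to appear with probability 18/19.
P(still missing after 51) = (18/19)^51 = 0.06345.

0.0635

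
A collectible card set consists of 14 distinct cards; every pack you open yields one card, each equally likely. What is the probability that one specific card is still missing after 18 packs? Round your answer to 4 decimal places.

0.2634

Each pack misses the fixed card with probability (14-1)/14 = 13/14, independently.
P(still missing after 18) = (13/14)^18 = 0.26344.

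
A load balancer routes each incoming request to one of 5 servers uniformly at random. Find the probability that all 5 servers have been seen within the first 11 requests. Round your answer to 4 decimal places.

Let A_i be the event that server i is missing after 11 requests. By inclusion–exclusion on the A_i,
P(all seen) = Σ_{j=0}^{5} (-1)^j C(5,j)((5-j)/5)^11
= 1.00000 - 0.42950 + 0.03628 - 0.00042 + 0.00000 - 0.00000
= 0.60636.

0.6064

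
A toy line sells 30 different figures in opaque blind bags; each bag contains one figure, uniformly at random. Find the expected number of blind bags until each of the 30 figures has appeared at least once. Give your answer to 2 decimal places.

The wait to go from k to k+1 distinct figures is geometric with mean 30/(30-k).
E[T] = 30/30 + 30/29 + 30/28 + ... + 30/2 + 30/1 = 30·H_{30}.
H_{30} = 3.995, so E[T] = 119.850.

119.85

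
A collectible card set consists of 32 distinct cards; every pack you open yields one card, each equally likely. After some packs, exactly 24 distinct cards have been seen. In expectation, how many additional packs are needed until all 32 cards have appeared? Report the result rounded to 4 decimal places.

86.9714

From k distinct to k+1 distinct takes on average 32/(32-k) packs.
Sum over k = 24,...,31: E = 32/8 + 32/7 + 32/6 + ... + 32/2 + 32/1 = 86.97143.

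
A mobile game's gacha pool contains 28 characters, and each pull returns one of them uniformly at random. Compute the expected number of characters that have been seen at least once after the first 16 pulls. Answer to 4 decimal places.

For each character, P(seen in 16 pulls) = 1 - (27/28)^16 = 0.44115.
By linearity of expectation, E[distinct seen] = 28·(1 - (27/28)^16) = 12.35233.

12.3523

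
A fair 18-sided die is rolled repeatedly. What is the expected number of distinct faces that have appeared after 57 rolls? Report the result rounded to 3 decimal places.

For each face, P(seen in 57 rolls) = 1 - (17/18)^57 = 0.9615.
By linearity of expectation, E[distinct seen] = 18·(1 - (17/18)^57) = 17.3076.

17.308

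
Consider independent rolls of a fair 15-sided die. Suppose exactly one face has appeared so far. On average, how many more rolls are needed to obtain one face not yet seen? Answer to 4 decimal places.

The number of rolls until the next new face is geometric with success probability 14/15, so its mean is 15/14.
E = 15/14 = 1.07143.

1.0714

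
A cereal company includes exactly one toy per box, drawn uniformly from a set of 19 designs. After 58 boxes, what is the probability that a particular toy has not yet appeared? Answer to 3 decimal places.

0.043

On each box the fixed toy fails to appear with probability 18/19.
P(still missing after 58) = (18/19)^58 = 0.0435.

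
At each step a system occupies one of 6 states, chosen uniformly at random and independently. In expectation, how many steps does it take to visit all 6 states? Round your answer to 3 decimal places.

14.700

After k distinct states have appeared, the next step gives a new one with probability (6-k)/6, so the expected wait for the (k+1)-th is 6/(6-k).
E[T] = 6/6 + 6/5 + 6/4 + 6/3 + 6/2 + 6/1 = 6·H_{6}.
H_{6} = 2.4500, so E[T] = 14.7000.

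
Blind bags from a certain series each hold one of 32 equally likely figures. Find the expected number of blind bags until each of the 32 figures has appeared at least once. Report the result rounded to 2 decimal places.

129.87

After k distinct figures have appeared, the next blind bag gives a new one with probability (32-k)/32, so the expected wait for the (k+1)-th is 32/(32-k).
E[T] = 32/32 + 32/31 + 32/30 + ... + 32/2 + 32/1 = 32·H_{32}.
H_{32} = 4.058, so E[T] = 129.872.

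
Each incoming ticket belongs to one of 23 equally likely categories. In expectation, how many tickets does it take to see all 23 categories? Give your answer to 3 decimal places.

85.889

After k distinct categories have appeared, the next ticket gives a new one with probability (23-k)/23, so the expected wait for the (k+1)-th is 23/(23-k).
E[T] = 23/23 + 23/22 + 23/21 + ... + 23/2 + 23/1 = 23·H_{23}.
H_{23} = 3.7343, so E[T] = 85.8887.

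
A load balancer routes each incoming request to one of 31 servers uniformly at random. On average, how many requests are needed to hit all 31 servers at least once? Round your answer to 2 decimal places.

The wait to go from k to k+1 distinct servers is geometric with mean 31/(31-k).
E[T] = 31/31 + 31/30 + 31/29 + ... + 31/2 + 31/1 = 31·H_{31}.
H_{31} = 4.027, so E[T] = 124.845.

124.84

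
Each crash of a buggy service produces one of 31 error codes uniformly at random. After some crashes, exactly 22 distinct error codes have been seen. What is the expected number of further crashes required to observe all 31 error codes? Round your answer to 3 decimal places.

87.698

With k distinct error codes already seen, the next new one takes an expected 31/(31-k) crashes.
Sum over k = 22,...,30: E = 31/9 + 31/8 + 31/7 + ... + 31/2 + 31/1 = 87.6980.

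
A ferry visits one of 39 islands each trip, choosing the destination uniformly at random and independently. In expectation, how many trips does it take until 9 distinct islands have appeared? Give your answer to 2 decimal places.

10.08

Going from k to k+1 distinct takes a geometric number of trips with mean 39/(39-k).
Sum over k = 0,...,8: E = 39/39 + 39/38 + 39/37 + ... + 39/32 + 39/31 = 10.084.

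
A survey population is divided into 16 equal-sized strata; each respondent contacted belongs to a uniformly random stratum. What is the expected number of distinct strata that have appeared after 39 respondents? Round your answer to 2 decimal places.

For each stratum, P(seen in 39 respondents) = 1 - (15/16)^39 = 0.919.
By linearity of expectation, E[distinct seen] = 16·(1 - (15/16)^39) = 14.709.

14.71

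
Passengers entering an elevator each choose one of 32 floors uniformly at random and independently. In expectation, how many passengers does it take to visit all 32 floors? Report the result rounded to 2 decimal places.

129.87

After k distinct floors have appeared, the next passenger gives a new one with probability (32-k)/32, so the expected wait for the (k+1)-th is 32/(32-k).
E[T] = 32/32 + 32/31 + 32/30 + ... + 32/2 + 32/1 = 32·H_{32}.
H_{32} = 4.058, so E[T] = 129.872.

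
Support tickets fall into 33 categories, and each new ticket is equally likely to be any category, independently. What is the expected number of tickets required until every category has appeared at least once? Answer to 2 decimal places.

134.93

The wait to go from k to k+1 distinct categories is geometric with mean 33/(33-k).
E[T] = 33/33 + 33/32 + 33/31 + ... + 33/2 + 33/1 = 33·H_{33}.
H_{33} = 4.089, so E[T] = 134.930.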